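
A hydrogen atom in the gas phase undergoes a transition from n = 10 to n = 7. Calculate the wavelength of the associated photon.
8755.29244 nm

First, find the transition energy using E_n = -13.6057 / n² eV:
E_10 = -13.6057 / 10² = -0.13605700000 eV
E_7 = -13.6057 / 7² = -0.27766734694 eV

Photon energy: |ΔE| = |E_7 - E_10| = 0.14161034694 eV

Convert to wavelength using E = hc/λ with hc = 1239.84 eV·nm:
λ = hc/E = 1239.84 eV·nm / 0.14161034694 eV
λ = 8755.29244 nm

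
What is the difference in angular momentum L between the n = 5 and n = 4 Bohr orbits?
1.055e-34 J·s (or 1ℏ)

In the Bohr model, L_n = nℏ where ℏ = 1.05457e-34 J·s.

L_5 = 5ℏ = 5.27285e-34 J·s
L_4 = 4ℏ = 4.21828e-34 J·s

ΔL = L_5 - L_4 = (5 - 4)ℏ = 1ℏ
ΔL = 1 × 1.05457e-34 J·s = 1.055e-34 J·s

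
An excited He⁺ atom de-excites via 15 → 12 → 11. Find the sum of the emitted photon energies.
0.2079 eV

The energy levels of He⁺ are E_n = -13.6057 × 2² / n² eV.

First transition (15 → 12):
ΔE₁ = |E_12 - E_15|
ΔE₁ = |-0.3779361111 - (-0.2418791111)| = 0.1360570 eV

Second transition (12 → 11):
ΔE₂ = |E_11 - E_12|
ΔE₂ = |-0.4497752066 - (-0.3779361111)| = 0.0718391 eV

Total energy released:
E_total = ΔE₁ + ΔE₂ = 0.1360570 + 0.0718391 = 0.2079 eV

Note: This equals the direct transition 15 → 11: 0.2079 eV ✓
Energy is conserved regardless of the path taken.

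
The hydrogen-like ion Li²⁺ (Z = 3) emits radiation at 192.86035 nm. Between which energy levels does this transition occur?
n = 10 → n = 4

First, find the photon energy from the wavelength (hc = 1239.84 eV·nm):
E = hc/λ = 1239.84 eV·nm / 192.86035 nm = 6.4286931 eV

The energy levels of Li²⁺ satisfy E_n = -13.6057 × 3² / n² eV, so an emission n_i → n_f releases
ΔE = 13.6057 × 3² × (1/n_f² − 1/n_i²) eV.

Setting ΔE equal to the photon energy:
1/n_f² − 1/n_i² = 6.4286931 / (13.6057 × 3²) = 0.052499999

Since 1/n_i² must be positive, we need 1/n_f² > 0.052499999, i.e. n_f ≤ 4. For each allowed n_f, solve n_i = (1/n_f² − 0.052499999)^(−1/2) and check whether it is a whole number:
  n_f = 1: 1/n_i² = 1.000000000 − 0.052499999 = 0.947500001 → n_i = 1.027  (not an integer) ✗
  n_f = 2: 1/n_i² = 0.250000000 − 0.052499999 = 0.197500001 → n_i = 2.250  (not an integer) ✗
  n_f = 3: 1/n_i² = 0.111111111 − 0.052499999 = 0.058611112 → n_i = 4.131  (not an integer) ✗
  n_f = 4: 1/n_i² = 0.062500000 − 0.052499999 = 0.010000001 → n_i = 10.000  → integer, n_i = 10 ✓

Only n_f = 4 gives an integer upper level, n_i = 10.

The transition is from n = 10 to n = 4 (emission).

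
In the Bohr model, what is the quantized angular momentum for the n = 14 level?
1.48e-33 J·s (or 14ℏ)

In the Bohr model, angular momentum is quantized:
L = nℏ

where ℏ = h/(2π) = 1.0546e-34 J·s

For n = 14:
L = 14 × 1.0546e-34 J·s
L = 1.48e-33 J·s

This can also be written as L = 14ℏ.
The angular momentum is an integer multiple of the reduced Planck constant.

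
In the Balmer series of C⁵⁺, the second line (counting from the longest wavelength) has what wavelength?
13.50 nm

The lines of a series are numbered from the longest wavelength (smallest ΔE) outward; the second line is the transition from n = n_f + 2 to n_f.
The Balmer series has all transitions ending at n_f = 2.

For C⁵⁺ (Z = 6), the second line (β-line) is the jump from n = 4 to n = 2:
E_4 = -13.6057 × 6² / 4² = -30.6128 eV
E_2 = -13.6057 × 6² / 2² = -122.4513 eV
ΔE = E_4 - E_2 = 91.8385 eV

λ = hc/E = 1239.84 eV·nm / 91.8385 eV
λ = 13.50 nm

This is the β-line of the Balmer series in C⁵⁺.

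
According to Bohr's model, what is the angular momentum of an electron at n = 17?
1.7928e-33 J·s (or 17ℏ)

In the Bohr model, angular momentum is quantized:
L = nℏ

where ℏ = h/(2π) = 1.054572e-34 J·s

For n = 17:
L = 17 × 1.054572e-34 J·s
L = 1.7928e-33 J·s

This can also be written as L = 17ℏ.
The angular momentum is an integer multiple of the reduced Planck constant.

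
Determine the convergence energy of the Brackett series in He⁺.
3.401425 eV

The series limit corresponds to the transition from n = ∞ to n = 4.
This is the highest energy (shortest wavelength) transition in the Brackett series.

E_∞ = 0 eV
E_4 = -13.6057 × 2² / 4² = -3.401425 eV

Energy at series limit:
ΔE = E_∞ - E_4 = 0 - (-3.401425) = 3.401425 eV

This energy equals the ionization energy from the n = 4 state of He⁺.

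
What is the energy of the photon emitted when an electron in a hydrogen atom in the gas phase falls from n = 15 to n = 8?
0.152119 eV

The energy levels are E_n = -13.6057 eV / n².

Energy at n = 15: E_15 = -13.6057 / 15² = -0.060469778 eV
Energy at n = 8: E_8 = -13.6057 / 8² = -0.212589063 eV

For emission (electron falling to lower state), the photon energy is:
E_photon = E_15 - E_8 = |-0.060469778 - (-0.212589063)|
E_photon = 0.152119 eV

This energy is carried away by the emitted photon.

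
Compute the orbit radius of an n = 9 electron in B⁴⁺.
0.8573 nm (or 8.5727 Å)

The Bohr radius formula is:
r_n = n² a₀ / Z

where a₀ = 0.0529177 nm is the Bohr radius.

For B⁴⁺ (Z = 5) at n = 9:
r_9 = 9² × 0.0529177 nm / 5
r_9 = 81 × 0.0529177 nm / 5
r_9 = 4.28633 nm / 5
r_9 = 0.8573 nm

The electron orbits at approximately 0.8573 nm from the nucleus.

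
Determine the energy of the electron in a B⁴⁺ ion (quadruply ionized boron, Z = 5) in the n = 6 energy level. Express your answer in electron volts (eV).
-9.4484 eV

The energy levels of a hydrogen-like atom are given by:
E_n = -13.6057 Z² / n² eV  (with Z = 5 for B⁴⁺)

For n = 6:
E_6 = -13.6057 × 5² / 6²
E_6 = -13.6057 × 25 / 36
E_6 = -9.4484 eV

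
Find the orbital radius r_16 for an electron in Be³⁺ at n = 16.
3.3867 nm (or 33.8673 Å)

The Bohr radius formula is:
r_n = n² a₀ / Z

where a₀ = 0.0529177 nm is the Bohr radius.

For Be³⁺ (Z = 4) at n = 16:
r_16 = 16² × 0.0529177 nm / 4
r_16 = 256 × 0.0529177 nm / 4
r_16 = 13.54693 nm / 4
r_16 = 3.3867 nm

The electron orbits at approximately 3.3867 nm from the nucleus.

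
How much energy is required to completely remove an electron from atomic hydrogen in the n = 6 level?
0.3779 eV

The ionization energy is the energy needed to remove the electron completely (n → ∞).

For hydrogen, E_n = -13.6057 eV / n².

At n = 6: E_6 = -13.6057 / 6² = -0.3779361 eV
At n = ∞: E_∞ = 0 eV

Ionization energy = E_∞ - E_6 = 0 - (-0.3779361) = 0.3779361 eV
Ionization energy ≈ 0.3779 eV

This is also called the binding energy of the electron in state n = 6.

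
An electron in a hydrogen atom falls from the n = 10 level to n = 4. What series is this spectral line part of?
Brackett series

The spectral series in hydrogen are named based on the final (lower) energy level:
- Lyman series: n_final = 1 (ultraviolet)
- Balmer series: n_final = 2 (visible/near-UV)
- Paschen series: n_final = 3 (infrared)
- Brackett series: n_final = 4 (infrared)
- Pfund series: n_final = 5 (far infrared)

Since this transition ends at n = 4, it belongs to the Brackett series.

For reference, this 10 → 4 line has photon energy
ΔE = 13.6057 eV × (1/4² - 1/10²) = 0.7142992500 eV,
corresponding to wavelength λ = hc/ΔE = 1239.84 eV·nm / 0.7142992500 eV = 1735.7431 nm in the infrared region.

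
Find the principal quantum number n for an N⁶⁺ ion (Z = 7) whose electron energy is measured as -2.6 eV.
n = 16

The exact energy levels follow E_n = -13.6057 Z² / n² eV with Z = 7.

The measured value (-2.6 eV) is reported to only 2 significant figures, so we must test candidate n values and see which one matches to that precision.

Candidate energies:
  n = 14:  E = -13.6057 × 7² / 14² = -3.40143 eV
  n = 15:  E = -13.6057 × 7² / 15² = -2.96302 eV
  n = 16:  E = -13.6057 × 7² / 16² = -2.60422 eV  ← matches
  n = 17:  E = -13.6057 × 7² / 17² = -2.30685 eV
  n = 18:  E = -13.6057 × 7² / 18² = -2.05765 eV

Checking against the measurement of -2.6 eV (2 sig figs), only n = 16 agrees:
E_16 = -2.60422 eV, which rounds to -2.6 eV ✓

Therefore n = 16.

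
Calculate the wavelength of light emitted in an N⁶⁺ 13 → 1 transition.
1.8708 nm

First, find the transition energy using E_n = -13.6057 Z² / n² eV:
E_13 = -13.6057 × 7² / 13² = -3.944848 eV
E_1 = -13.6057 × 7² / 1² = -666.679300 eV

Photon energy: |ΔE| = |E_1 - E_13| = 662.734452 eV

Convert to wavelength using E = hc/λ with hc = 1239.84 eV·nm:
λ = hc/E = 1239.84 eV·nm / 662.734452 eV
λ = 1.8708 nm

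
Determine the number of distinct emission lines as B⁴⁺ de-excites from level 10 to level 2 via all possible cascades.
36

The electron can occupy levels n = 2, 3, ..., 10 during de-excitation — that is m = 10 - 2 + 1 = 9 distinct levels.

The number of distinct spectral lines equals the number of ways to choose 2 of these m levels (each pair gives one possible emission transition):

Number of lines = m(m-1)/2 = 9×8/2 = 36

These correspond to all possible transitions between the 9 levels:
10 → 9, 10 → 8, 10 → 7, 10 → 6, 10 → 5, 10 → 4, 10 → 3, 10 → 2...

Each transition produces a photon with a unique energy (and thus wavelength). This count does not depend on Z.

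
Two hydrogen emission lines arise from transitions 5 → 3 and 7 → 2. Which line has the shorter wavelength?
7 → 2

Calculate the energy for each transition:

Transition 5 → 3:
ΔE₁ = |E_3 - E_5| = |-13.6057/3² - (-13.6057/5²)|
ΔE₁ = |-1.511744444 - (-0.544228000)| = 0.967516 eV

Transition 7 → 2:
ΔE₂ = |E_2 - E_7| = |-13.6057/2² - (-13.6057/7²)|
ΔE₂ = |-3.401425000 - (-0.277667347)| = 3.123758 eV

Since 3.123758 eV > 0.967516 eV, the transition 7 → 2 emits the more energetic photon.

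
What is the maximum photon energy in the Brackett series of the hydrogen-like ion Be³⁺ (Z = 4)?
13.606 eV

The series limit corresponds to the transition from n = ∞ to n = 4.
This is the highest energy (shortest wavelength) transition in the Brackett series.

E_∞ = 0 eV
E_4 = -13.6057 × 4² / 4² = -13.606 eV

Energy at series limit:
ΔE = E_∞ - E_4 = 0 - (-13.606) = 13.606 eV

This energy equals the ionization energy from the n = 4 state of Be³⁺.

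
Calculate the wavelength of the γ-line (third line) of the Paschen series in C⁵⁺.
30.376 nm

The lines of a series are numbered from the longest wavelength (smallest ΔE) outward; the third line is the transition from n = n_f + 3 to n_f.
The Paschen series has all transitions ending at n_f = 3.

For C⁵⁺ (Z = 6), the third line (γ-line) is the jump from n = 6 to n = 3:
E_6 = -13.6057 × 6² / 6² = -13.60570 eV
E_3 = -13.6057 × 6² / 3² = -54.42280 eV
ΔE = E_6 - E_3 = 40.81710 eV

λ = hc/E = 1239.84 eV·nm / 40.81710 eV
λ = 30.376 nm

This is the γ-line of the Paschen series in C⁵⁺.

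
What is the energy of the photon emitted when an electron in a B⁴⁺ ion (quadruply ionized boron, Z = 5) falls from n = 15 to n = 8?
3.8030 eV

The energy levels are E_n = -13.6057 Z² eV / n².

Energy at n = 15: E_15 = -13.6057 × 5² / 15² = -1.5117444 eV
Energy at n = 8: E_8 = -13.6057 × 5² / 8² = -5.3147266 eV

For emission (electron falling to lower state), the photon energy is:
E_photon = E_15 - E_8 = |-1.5117444 - (-5.3147266)|
E_photon = 3.8030 eV

This energy is carried away by the emitted photon.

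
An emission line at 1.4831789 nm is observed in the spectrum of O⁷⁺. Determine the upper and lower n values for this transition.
n = 5 → n = 1

First, find the photon energy from the wavelength (hc = 1239.84 eV·nm):
E = hc/λ = 1239.84 eV·nm / 1.4831789 nm = 835.93422 eV

The energy levels of O⁷⁺ satisfy E_n = -13.6057 × 8² / n² eV, so an emission n_i → n_f releases
ΔE = 13.6057 × 8² × (1/n_f² − 1/n_i²) eV.

Setting ΔE equal to the photon energy:
1/n_f² − 1/n_i² = 835.93422 / (13.6057 × 8²) = 0.96000001

Since 1/n_i² must be positive, we need 1/n_f² > 0.96000001, i.e. n_f ≤ 1. For each allowed n_f, solve n_i = (1/n_f² − 0.96000001)^(−1/2) and check whether it is a whole number:
  n_f = 1: 1/n_i² = 1.00000000 − 0.96000001 = 0.03999999 → n_i = 5.000  → integer, n_i = 5 ✓

Only n_f = 1 gives an integer upper level, n_i = 5.

The transition is from n = 5 to n = 1 (emission).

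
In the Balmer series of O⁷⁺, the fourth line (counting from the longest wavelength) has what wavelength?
6.40733 nm

The lines of a series are numbered from the longest wavelength (smallest ΔE) outward; the fourth line is the transition from n = n_f + 4 to n_f.
The Balmer series has all transitions ending at n_f = 2.

For O⁷⁺ (Z = 8), the fourth line (δ-line) is the jump from n = 6 to n = 2:
E_6 = -13.6057 × 8² / 6² = -24.1879111 eV
E_2 = -13.6057 × 8² / 2² = -217.6912000 eV
ΔE = E_6 - E_2 = 193.5032889 eV

λ = hc/E = 1239.84 eV·nm / 193.5032889 eV
λ = 6.40733 nm

This is the δ-line of the Balmer series in O⁷⁺.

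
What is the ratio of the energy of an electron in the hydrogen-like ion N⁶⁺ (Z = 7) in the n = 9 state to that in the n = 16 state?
3.1605

Using E_n = -13.6057 Z² / n² eV with Z = 7:

E_9 = -13.6057 × 7² / 9² = -666.6793 / 81 = -8.2306086420 eV
E_16 = -13.6057 × 7² / 16² = -666.6793 / 256 = -2.6042160156 eV

The ratio is:
E_9/E_16 = (-8.2306086420) / (-2.6042160156)
E_9/E_16 = (-666.6793/81) / (-666.6793/256)
E_9/E_16 = 256/81
E_9/E_16 = 3.1605
(Note: the Z² factors cancel in the ratio.)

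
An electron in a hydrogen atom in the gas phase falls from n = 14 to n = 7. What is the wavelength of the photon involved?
5953.5989 nm

First, find the transition energy using E_n = -13.6057 / n² eV:
E_14 = -13.6057 / 14² = -0.0694168367 eV
E_7 = -13.6057 / 7² = -0.2776673469 eV

Photon energy: |ΔE| = |E_7 - E_14| = 0.2082505102 eV

Convert to wavelength using E = hc/λ with hc = 1239.84 eV·nm:
λ = hc/E = 1239.84 eV·nm / 0.2082505102 eV
λ = 5953.5989 nm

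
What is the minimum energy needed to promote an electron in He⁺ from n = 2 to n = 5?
11.428788 eV

The energy levels of a hydrogen-like atom are E_n = -13.6057 Z² eV / n².

Energy at n = 2: E_2 = -13.6057 × 2² / 2² = -13.605700000 eV
Energy at n = 5: E_5 = -13.6057 × 2² / 5² = -2.176912000 eV

The excitation energy is the difference:
ΔE = E_5 - E_2
ΔE = -2.176912000 - (-13.605700000)
ΔE = 11.428788 eV

Since this is positive, energy must be absorbed (photon absorption).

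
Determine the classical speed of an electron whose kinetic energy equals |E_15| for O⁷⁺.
1.16677e+06 m/s (or 0.389192% of c)

The binding energy at n = 15 for O⁷⁺ is:
E_15 = -13.6057 × 8²/15² = -3.87006578 eV
|E_15| = 3.87006578 eV

Convert to Joules:
KE = 3.87006578 eV × (1.602177 × 10⁻¹⁹ J/eV) = 6.2005304e-19 J

Using KE = ½mv²:
v = √(2·KE/m_e)
v = √(2 × 6.2005304e-19 J / 9.10938 × 10⁻³¹ kg)
v = 1.16677e+06 m/s

This is approximately 0.389192% the speed of light.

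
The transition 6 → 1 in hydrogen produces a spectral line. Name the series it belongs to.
Lyman series

The spectral series in hydrogen are named based on the final (lower) energy level:
- Lyman series: n_final = 1 (ultraviolet)
- Balmer series: n_final = 2 (visible/near-UV)
- Paschen series: n_final = 3 (infrared)
- Brackett series: n_final = 4 (infrared)
- Pfund series: n_final = 5 (far infrared)

Since this transition ends at n = 1, it belongs to the Lyman series.

For reference, this 6 → 1 line has photon energy
ΔE = 13.6057 eV × (1/1² - 1/6²) = 13.22776 eV,
corresponding to wavelength λ = hc/ΔE = 1239.84 eV·nm / 13.22776 eV = 93.730 nm in the ultraviolet region.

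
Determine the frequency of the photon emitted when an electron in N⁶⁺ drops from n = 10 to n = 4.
8.463e+15 Hz

First, find the transition energy:
E_10 = -13.6057 × 7² / 10² = -6.66679300 eV
E_4 = -13.6057 × 7² / 4² = -41.66745625 eV
|ΔE| = |E_4 - E_10| = 35.00066325 eV

Convert to Joules: E = 35.00066325 eV × (1.602177 × 10⁻¹⁹ J/eV) = 5.60773e-18 J

Using E = hf:
f = E/h = 5.60773e-18 J / (6.62607 × 10⁻³⁴ J·s)
f = 8.463e+15 Hz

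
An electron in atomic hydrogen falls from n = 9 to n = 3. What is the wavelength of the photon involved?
922.656 nm

First, find the transition energy using E_n = -13.6057 / n² eV:
E_9 = -13.6057 / 9² = -0.1679716 eV
E_3 = -13.6057 / 3² = -1.5117444 eV

Photon energy: |ΔE| = |E_3 - E_9| = 1.3437728 eV

Convert to wavelength using E = hc/λ with hc = 1239.84 eV·nm:
λ = hc/E = 1239.84 eV·nm / 1.3437728 eV
λ = 922.656 nm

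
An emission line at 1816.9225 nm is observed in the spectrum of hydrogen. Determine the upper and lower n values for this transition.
n = 9 → n = 4

First, find the photon energy from the wavelength (hc = 1239.84 eV·nm):
E = hc/λ = 1239.84 eV·nm / 1816.9225 nm = 0.68238464 eV

The energy levels of hydrogen satisfy E_n = -13.6057 / n² eV, so an emission n_i → n_f releases
ΔE = 13.6057 × (1/n_f² − 1/n_i²) eV.

Setting ΔE equal to the photon energy:
1/n_f² − 1/n_i² = 0.68238464 / 13.6057 = 0.050154321

Since 1/n_i² must be positive, we need 1/n_f² > 0.050154321, i.e. n_f ≤ 4. For each allowed n_f, solve n_i = (1/n_f² − 0.050154321)^(−1/2) and check whether it is a whole number:
  n_f = 1: 1/n_i² = 1.000000000 − 0.050154321 = 0.949845679 → n_i = 1.026  (not an integer) ✗
  n_f = 2: 1/n_i² = 0.250000000 − 0.050154321 = 0.199845679 → n_i = 2.237  (not an integer) ✗
  n_f = 3: 1/n_i² = 0.111111111 − 0.050154321 = 0.060956790 → n_i = 4.050  (not an integer) ✗
  n_f = 4: 1/n_i² = 0.062500000 − 0.050154321 = 0.012345679 → n_i = 9.000  → integer, n_i = 9 ✓

Only n_f = 4 gives an integer upper level, n_i = 9.

The transition is from n = 9 to n = 4 (emission).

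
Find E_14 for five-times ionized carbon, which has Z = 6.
-2.50 eV

For hydrogen-like ions, the energy levels scale with Z²:
E_n = -13.6057 Z² / n² eV

For C⁵⁺ (Z = 6) at n = 14:
E_14 = -13.6057 × 6² / 14²
E_14 = -13.6057 × 36 / 196
E_14 = -489.8052 / 196
E_14 = -2.50 eV

The energy is 36 times more negative than hydrogen at the same n due to the stronger nuclear charge.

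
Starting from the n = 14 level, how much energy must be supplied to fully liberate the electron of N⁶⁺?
3.40 eV

The ionization energy is the energy needed to remove the electron completely (n → ∞).

For a hydrogen-like ion with Z = 7, E_n = -13.6057 Z² / n² eV.

At n = 14: E_14 = -13.6057 × 7² / 14² = -3.40143 eV
At n = ∞: E_∞ = 0 eV

Ionization energy = E_∞ - E_14 = 0 - (-3.40143) = 3.40143 eV
Ionization energy ≈ 3.40 eV

This is also called the binding energy of the electron in state n = 14.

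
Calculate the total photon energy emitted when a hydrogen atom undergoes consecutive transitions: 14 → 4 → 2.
3.332008 eV

The energy levels of hydrogen are E_n = -13.6057 / n² eV.

First transition (14 → 4):
ΔE₁ = |E_4 - E_14|
ΔE₁ = |-0.850356250000 - (-0.069416836735)| = 0.780939413 eV

Second transition (4 → 2):
ΔE₂ = |E_2 - E_4|
ΔE₂ = |-3.401425000000 - (-0.850356250000)| = 2.551068750 eV

Total energy released:
E_total = ΔE₁ + ΔE₂ = 0.780939413 + 2.551068750 = 3.332008 eV

Note: This equals the direct transition 14 → 2: 3.332008 eV ✓
Energy is conserved regardless of the path taken.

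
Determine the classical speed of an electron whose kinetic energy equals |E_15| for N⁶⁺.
1.02e+06 m/s (or 0.34054% of c)

The binding energy at n = 15 for N⁶⁺ is:
E_15 = -13.6057 × 7²/15² = -2.9630191 eV
|E_15| = 2.9630191 eV

Convert to Joules:
KE = 2.9630191 eV × (1.602177 × 10⁻¹⁹ J/eV) = 4.7473e-19 J

Using KE = ½mv²:
v = √(2·KE/m_e)
v = √(2 × 4.7473e-19 J / 9.10938 × 10⁻³¹ kg)
v = 1.02e+06 m/s

This is approximately 0.34054% the speed of light.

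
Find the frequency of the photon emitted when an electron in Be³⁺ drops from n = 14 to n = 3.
5.5801e+15 Hz

First, find the transition energy:
E_14 = -13.6057 × 4² / 14² = -1.11066939 eV
E_3 = -13.6057 × 4² / 3² = -24.18791111 eV
|ΔE| = |E_3 - E_14| = 23.07724172 eV

Convert to Joules: E = 23.07724172 eV × (1.602177 × 10⁻¹⁹ J/eV) = 3.697383e-18 J

Using E = hf:
f = E/h = 3.697383e-18 J / (6.62607 × 10⁻³⁴ J·s)
f = 5.5801e+15 Hz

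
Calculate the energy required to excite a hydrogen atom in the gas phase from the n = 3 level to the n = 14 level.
1.442 eV

The energy levels of a hydrogen-like atom are E_n = -13.6057 eV / n².

Energy at n = 3: E_3 = -13.6057 / 3² = -1.511744 eV
Energy at n = 14: E_14 = -13.6057 / 14² = -0.069417 eV

The excitation energy is the difference:
ΔE = E_14 - E_3
ΔE = -0.069417 - (-1.511744)
ΔE = 1.442 eV

Since this is positive, energy must be absorbed (photon absorption).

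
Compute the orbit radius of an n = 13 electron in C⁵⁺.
1.490516 nm (or 14.905158 Å)

The Bohr radius formula is:
r_n = n² a₀ / Z

where a₀ = 0.052917721 nm is the Bohr radius.

For C⁵⁺ (Z = 6) at n = 13:
r_13 = 13² × 0.052917721 nm / 6
r_13 = 169 × 0.052917721 nm / 6
r_13 = 8.9430948 nm / 6
r_13 = 1.490516 nm

The electron orbits at approximately 1.490516 nm from the nucleus.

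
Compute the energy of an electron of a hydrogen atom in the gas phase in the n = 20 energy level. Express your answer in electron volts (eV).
-0.034 eV

The energy levels of a hydrogen-like atom are given by:
E_n = -13.6057 eV / n²

For n = 20:
E_20 = -13.6057 eV / 20²
E_20 = -13.6057 eV / 400
E_20 = -0.034 eV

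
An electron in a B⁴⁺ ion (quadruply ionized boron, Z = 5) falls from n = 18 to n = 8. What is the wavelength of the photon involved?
290.71 nm

First, find the transition energy using E_n = -13.6057 Z² / n² eV:
E_18 = -13.6057 × 5² / 18² = -1.049823 eV
E_8 = -13.6057 × 5² / 8² = -5.314727 eV

Photon energy: |ΔE| = |E_8 - E_18| = 4.264904 eV

Convert to wavelength using E = hc/λ with hc = 1239.84 eV·nm:
λ = hc/E = 1239.84 eV·nm / 4.264904 eV
λ = 290.71 nm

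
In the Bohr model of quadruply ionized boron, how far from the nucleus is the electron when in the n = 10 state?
1.0584 nm (or 10.5835 Å)

The Bohr radius formula is:
r_n = n² a₀ / Z

where a₀ = 0.0529177 nm is the Bohr radius.

For B⁴⁺ (Z = 5) at n = 10:
r_10 = 10² × 0.0529177 nm / 5
r_10 = 100 × 0.0529177 nm / 5
r_10 = 5.29177 nm / 5
r_10 = 1.0584 nm

The electron orbits at approximately 1.0584 nm from the nucleus.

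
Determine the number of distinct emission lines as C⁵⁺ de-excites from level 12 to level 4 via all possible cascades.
36

The electron can occupy levels n = 4, 5, ..., 12 during de-excitation — that is m = 12 - 4 + 1 = 9 distinct levels.

The number of distinct spectral lines equals the number of ways to choose 2 of these m levels (each pair gives one possible emission transition):

Number of lines = m(m-1)/2 = 9×8/2 = 36

These correspond to all possible transitions between the 9 levels:
12 → 11, 12 → 10, 12 → 9, 12 → 8, 12 → 7, 12 → 6, 12 → 5, 12 → 4...

Each transition produces a photon with a unique energy (and thus wavelength). This count does not depend on Z.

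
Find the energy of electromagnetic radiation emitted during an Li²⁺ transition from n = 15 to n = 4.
7.1090 eV

The energy levels are E_n = -13.6057 Z² eV / n².

Energy at n = 15: E_15 = -13.6057 × 3² / 15² = -0.5442280 eV
Energy at n = 4: E_4 = -13.6057 × 3² / 4² = -7.6532063 eV

For emission (electron falling to lower state), the photon energy is:
E_photon = E_15 - E_4 = |-0.5442280 - (-7.6532063)|
E_photon = 7.1090 eV

This energy is carried away by the emitted photon.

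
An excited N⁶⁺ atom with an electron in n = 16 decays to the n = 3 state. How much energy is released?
71.4713 eV

The energy levels are E_n = -13.6057 Z² eV / n².

Energy at n = 16: E_16 = -13.6057 × 7² / 16² = -2.6042160 eV
Energy at n = 3: E_3 = -13.6057 × 7² / 3² = -74.0754778 eV

For emission (electron falling to lower state), the photon energy is:
E_photon = E_16 - E_3 = |-2.6042160 - (-74.0754778)|
E_photon = 71.4713 eV

This energy is carried away by the emitted photon.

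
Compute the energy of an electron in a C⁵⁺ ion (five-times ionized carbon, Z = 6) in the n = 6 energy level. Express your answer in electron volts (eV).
-13.61 eV

The energy levels of a hydrogen-like atom are given by:
E_n = -13.6057 Z² / n² eV  (with Z = 6 for C⁵⁺)

For n = 6:
E_6 = -13.6057 × 6² / 6²
E_6 = -13.6057 × 36 / 36
E_6 = -13.61 eV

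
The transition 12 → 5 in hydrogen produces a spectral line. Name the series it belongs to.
Pfund series

The spectral series in hydrogen are named based on the final (lower) energy level:
- Lyman series: n_final = 1 (ultraviolet)
- Balmer series: n_final = 2 (visible/near-UV)
- Paschen series: n_final = 3 (infrared)
- Brackett series: n_final = 4 (infrared)
- Pfund series: n_final = 5 (far infrared)

Since this transition ends at n = 5, it belongs to the Pfund series.

For reference, this 12 → 5 line has photon energy
ΔE = 13.6057 eV × (1/5² - 1/12²) = 0.44974397 eV,
corresponding to wavelength λ = hc/ΔE = 1239.84 eV·nm / 0.44974397 eV = 2756.77 nm in the far infrared region.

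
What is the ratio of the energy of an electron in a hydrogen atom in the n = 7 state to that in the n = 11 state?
2.47

Using E_n = -13.6057 Z² / n² eV with Z = 1:

E_7 = -13.6057 / 7² = -13.6057 / 49 = -0.27766735 eV
E_11 = -13.6057 / 11² = -13.6057 / 121 = -0.11244380 eV

The ratio is:
E_7/E_11 = (-0.27766735) / (-0.11244380)
E_7/E_11 = (-13.6057/49) / (-13.6057/121)
E_7/E_11 = 121/49
E_7/E_11 = 2.47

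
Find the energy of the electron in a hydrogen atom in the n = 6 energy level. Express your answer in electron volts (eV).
-0.37794 eV

The energy levels of a hydrogen-like atom are given by:
E_n = -13.6057 eV / n²

For n = 6:
E_6 = -13.6057 eV / 6²
E_6 = -13.6057 eV / 36
E_6 = -0.37794 eV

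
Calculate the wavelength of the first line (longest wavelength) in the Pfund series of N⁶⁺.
152.15930 nm

The longest wavelength corresponds to the smallest energy transition in the series.
The Pfund series has all transitions ending at n_f = 5.

For N⁶⁺ (Z = 7), the first line (α-line) is the jump from n = 6 to n = 5:
E_6 = -13.6057 × 7² / 6² = -18.518869444 eV
E_5 = -13.6057 × 7² / 5² = -26.667172000 eV
ΔE = E_6 - E_5 = 8.148302556 eV

λ = hc/E = 1239.84 eV·nm / 8.148302556 eV
λ = 152.15930 nm

This is the α-line of the Pfund series in N⁶⁺.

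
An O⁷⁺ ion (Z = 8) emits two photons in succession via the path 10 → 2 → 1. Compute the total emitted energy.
862.06 eV

The energy levels of O⁷⁺ are E_n = -13.6057 × 8² / n² eV.

First transition (10 → 2):
ΔE₁ = |E_2 - E_10|
ΔE₁ = |-217.69120000 - (-8.70764800)| = 208.98355 eV

Second transition (2 → 1):
ΔE₂ = |E_1 - E_2|
ΔE₂ = |-870.76480000 - (-217.69120000)| = 653.07360 eV

Total energy released:
E_total = ΔE₁ + ΔE₂ = 208.98355 + 653.07360 = 862.06 eV

Note: This equals the direct transition 10 → 1: 862.06 eV ✓
Energy is conserved regardless of the path taken.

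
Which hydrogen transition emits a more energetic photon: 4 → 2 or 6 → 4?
4 → 2

Calculate the energy for each transition:

Transition 4 → 2:
ΔE₁ = |E_2 - E_4| = |-13.6057/2² - (-13.6057/4²)|
ΔE₁ = |-3.4014250000 - (-0.8503562500)| = 2.5510688 eV

Transition 6 → 4:
ΔE₂ = |E_4 - E_6| = |-13.6057/4² - (-13.6057/6²)|
ΔE₂ = |-0.8503562500 - (-0.3779361111)| = 0.4724201 eV

Since 2.5510688 eV > 0.4724201 eV, the transition 4 → 2 emits the more energetic photon.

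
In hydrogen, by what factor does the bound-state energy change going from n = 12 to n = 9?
1.78

Using E_n = -13.6057 Z² / n² eV with Z = 1:

E_9 = -13.6057 / 9² = -13.6057 / 81 = -0.16797160 eV
E_12 = -13.6057 / 12² = -13.6057 / 144 = -0.09448403 eV

The ratio is:
E_9/E_12 = (-0.16797160) / (-0.09448403)
E_9/E_12 = (-13.6057/81) / (-13.6057/144)
E_9/E_12 = 144/81
E_9/E_12 = 1.78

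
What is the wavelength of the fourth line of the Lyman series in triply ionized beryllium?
5.93272 nm

The lines of a series are numbered from the longest wavelength (smallest ΔE) outward; the fourth line is the transition from n = n_f + 4 to n_f.
The Lyman series has all transitions ending at n_f = 1.

For Be³⁺ (Z = 4), the fourth line (δ-line) is the jump from n = 5 to n = 1:
E_5 = -13.6057 × 4² / 5² = -8.7076480 eV
E_1 = -13.6057 × 4² / 1² = -217.6912000 eV
ΔE = E_5 - E_1 = 208.9835520 eV

λ = hc/E = 1239.84 eV·nm / 208.9835520 eV
λ = 5.93272 nm

This is the δ-line of the Lyman series in Be³⁺.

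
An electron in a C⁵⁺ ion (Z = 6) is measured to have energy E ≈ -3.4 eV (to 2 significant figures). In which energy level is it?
n = 12

The exact energy levels follow E_n = -13.6057 Z² / n² eV with Z = 6.

The measured value (-3.4 eV) is reported to only 2 significant figures, so we must test candidate n values and see which one matches to that precision.

Candidate energies:
  n = 10:  E = -13.6057 × 6² / 10² = -4.89805 eV
  n = 11:  E = -13.6057 × 6² / 11² = -4.04798 eV
  n = 12:  E = -13.6057 × 6² / 12² = -3.40143 eV  ← matches
  n = 13:  E = -13.6057 × 6² / 13² = -2.89826 eV
  n = 14:  E = -13.6057 × 6² / 14² = -2.49901 eV

Checking against the measurement of -3.4 eV (2 sig figs), only n = 12 agrees:
E_12 = -3.40143 eV, which rounds to -3.4 eV ✓

Therefore n = 12.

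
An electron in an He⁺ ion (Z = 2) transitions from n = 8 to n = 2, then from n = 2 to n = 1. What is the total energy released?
53.57244 eV

The energy levels of He⁺ are E_n = -13.6057 × 2² / n² eV.

First transition (8 → 2):
ΔE₁ = |E_2 - E_8|
ΔE₁ = |-13.60570000000 - (-0.85035625000)| = 12.75534375 eV

Second transition (2 → 1):
ΔE₂ = |E_1 - E_2|
ΔE₂ = |-54.42280000000 - (-13.60570000000)| = 40.81710000 eV

Total energy released:
E_total = ΔE₁ + ΔE₂ = 12.75534375 + 40.81710000 = 53.57244 eV

Note: This equals the direct transition 8 → 1: 53.57244 eV ✓
Energy is conserved regardless of the path taken.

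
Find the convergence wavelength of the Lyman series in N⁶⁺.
1.8597 nm

The series limit corresponds to the transition from n = ∞ to n = 1.
This is the highest energy (shortest wavelength) transition in the Lyman series.

E_∞ = 0 eV
E_1 = -13.6057 × 7² / 1² = -666.679300 eV

Energy at series limit:
ΔE = E_∞ - E_1 = 0 - (-666.679300) = 666.679300 eV
λ = hc/E = 1239.84 eV·nm / 666.679300 eV = 1.8597 nm

This energy equals the ionization energy from the n = 1 state of N⁶⁺.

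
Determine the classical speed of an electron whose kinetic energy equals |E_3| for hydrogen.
7.292e+05 m/s (or 0.2432% of c)

The binding energy at n = 3 for hydrogen is:
E_3 = -13.6057/3² = -1.511744 eV
|E_3| = 1.511744 eV

Convert to Joules:
KE = 1.511744 eV × (1.602177 × 10⁻¹⁹ J/eV) = 2.42208e-19 J

Using KE = ½mv²:
v = √(2·KE/m_e)
v = √(2 × 2.42208e-19 J / 9.10938 × 10⁻³¹ kg)
v = 7.292e+05 m/s

This is approximately 0.2432% the speed of light.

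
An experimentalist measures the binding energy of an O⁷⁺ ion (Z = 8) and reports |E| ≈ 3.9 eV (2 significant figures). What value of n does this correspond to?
n = 15

The exact energy levels follow E_n = -13.6057 Z² / n² eV with Z = 8.

The measured value (-3.9 eV) is reported to only 2 significant figures, so we must test candidate n values and see which one matches to that precision.

Candidate energies:
  n = 13:  E = -13.6057 × 8² / 13² = -5.15245 eV
  n = 14:  E = -13.6057 × 8² / 14² = -4.44268 eV
  n = 15:  E = -13.6057 × 8² / 15² = -3.87007 eV  ← matches
  n = 16:  E = -13.6057 × 8² / 16² = -3.40143 eV
  n = 17:  E = -13.6057 × 8² / 17² = -3.01303 eV

Checking against the measurement of -3.9 eV (2 sig figs), only n = 15 agrees:
E_15 = -3.87007 eV, which rounds to -3.9 eV ✓

Therefore n = 15.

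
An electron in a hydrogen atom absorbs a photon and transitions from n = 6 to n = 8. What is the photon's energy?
0.165 eV

The energy levels of a hydrogen-like atom are E_n = -13.6057 eV / n².

Energy at n = 6: E_6 = -13.6057 / 6² = -0.377936 eV
Energy at n = 8: E_8 = -13.6057 / 8² = -0.212589 eV

The excitation energy is the difference:
ΔE = E_8 - E_6
ΔE = -0.212589 - (-0.377936)
ΔE = 0.165 eV

Since this is positive, energy must be absorbed (photon absorption).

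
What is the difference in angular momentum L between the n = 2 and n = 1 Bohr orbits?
1.05e-34 J·s (or 1ℏ)

In the Bohr model, L_n = nℏ where ℏ = 1.0546e-34 J·s.

L_2 = 2ℏ = 2.1092e-34 J·s
L_1 = 1ℏ = 1.0546e-34 J·s

ΔL = L_2 - L_1 = (2 - 1)ℏ = 1ℏ
ΔL = 1 × 1.0546e-34 J·s = 1.05e-34 J·s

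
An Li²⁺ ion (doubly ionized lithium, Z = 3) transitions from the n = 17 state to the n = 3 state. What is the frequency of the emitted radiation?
3.19e+15 Hz

First, find the transition energy:
E_17 = -13.6057 × 3² / 17² = -0.4237 eV
E_3 = -13.6057 × 3² / 3² = -13.6057 eV
|ΔE| = |E_3 - E_17| = 13.1820 eV

Convert to Joules: E = 13.1820 eV × (1.602177 × 10⁻¹⁹ J/eV) = 2.1120e-18 J

Using E = hf:
f = E/h = 2.1120e-18 J / (6.62607 × 10⁻³⁴ J·s)
f = 3.19e+15 Hz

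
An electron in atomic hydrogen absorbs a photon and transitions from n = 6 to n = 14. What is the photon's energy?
0.309 eV

The energy levels of a hydrogen-like atom are E_n = -13.6057 eV / n².

Energy at n = 6: E_6 = -13.6057 / 6² = -0.377936 eV
Energy at n = 14: E_14 = -13.6057 / 14² = -0.069417 eV

The excitation energy is the difference:
ΔE = E_14 - E_6
ΔE = -0.069417 - (-0.377936)
ΔE = 0.309 eV

Since this is positive, energy must be absorbed (photon absorption).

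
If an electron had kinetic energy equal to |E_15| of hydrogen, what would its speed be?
1.46e+05 m/s (or 0.04865% of c)

The binding energy at n = 15 for hydrogen is:
E_15 = -13.6057/15² = -0.0604698 eV
|E_15| = 0.0604698 eV

Convert to Joules:
KE = 0.0604698 eV × (1.602177 × 10⁻¹⁹ J/eV) = 9.6883e-21 J

Using KE = ½mv²:
v = √(2·KE/m_e)
v = √(2 × 9.6883e-21 J / 9.10938 × 10⁻³¹ kg)
v = 1.46e+05 m/s

This is approximately 0.04865% the speed of light.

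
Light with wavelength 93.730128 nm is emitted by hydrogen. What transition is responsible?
n = 6 → n = 1

First, find the photon energy from the wavelength (hc = 1239.84 eV·nm):
E = hc/λ = 1239.84 eV·nm / 93.730128 nm = 13.227764 eV

The energy levels of hydrogen satisfy E_n = -13.6057 / n² eV, so an emission n_i → n_f releases
ΔE = 13.6057 × (1/n_f² − 1/n_i²) eV.

Setting ΔE equal to the photon energy:
1/n_f² − 1/n_i² = 13.227764 / 13.6057 = 0.97222223

Since 1/n_i² must be positive, we need 1/n_f² > 0.97222223, i.e. n_f ≤ 1. For each allowed n_f, solve n_i = (1/n_f² − 0.97222223)^(−1/2) and check whether it is a whole number:
  n_f = 1: 1/n_i² = 1.00000000 − 0.97222223 = 0.02777777 → n_i = 6.000  → integer, n_i = 6 ✓

Only n_f = 1 gives an integer upper level, n_i = 6.

The transition is from n = 6 to n = 1 (emission).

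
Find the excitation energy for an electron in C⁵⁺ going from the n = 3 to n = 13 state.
51.5245 eV

The energy levels of a hydrogen-like atom are E_n = -13.6057 Z² eV / n².

Energy at n = 3: E_3 = -13.6057 × 6² / 3² = -54.4228000 eV
Energy at n = 13: E_13 = -13.6057 × 6² / 13² = -2.8982556 eV

The excitation energy is the difference:
ΔE = E_13 - E_3
ΔE = -2.8982556 - (-54.4228000)
ΔE = 51.5245 eV

Since this is positive, energy must be absorbed (photon absorption).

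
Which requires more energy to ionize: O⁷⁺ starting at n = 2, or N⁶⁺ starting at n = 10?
O⁷⁺ at n = 2 (E = -217.691 eV)

Using E_n = -13.6057 Z² / n² eV:

O⁷⁺ (Z = 8) at n = 2:
E = -13.6057 × 8² / 2² = -13.6057 × 64 / 4 = -217.691200 eV

N⁶⁺ (Z = 7) at n = 10:
E = -13.6057 × 7² / 10² = -13.6057 × 49 / 100 = -6.666793 eV

Since -217.691200 eV < -6.666793 eV,
O⁷⁺ at n = 2 is more tightly bound (requires more energy to ionize).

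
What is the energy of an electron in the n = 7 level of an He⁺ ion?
-1.11 eV

For hydrogen-like ions, the energy levels scale with Z²:
E_n = -13.6057 Z² / n² eV

For He⁺ (Z = 2) at n = 7:
E_7 = -13.6057 × 2² / 7²
E_7 = -13.6057 × 4 / 49
E_7 = -54.4228 / 49
E_7 = -1.11 eV

The energy is 4 times more negative than hydrogen at the same n due to the stronger nuclear charge.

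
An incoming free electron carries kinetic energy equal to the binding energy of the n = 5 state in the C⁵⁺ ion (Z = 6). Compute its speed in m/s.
2.62523e+06 m/s (or 0.876% of c)

The binding energy at n = 5 for C⁵⁺ is:
E_5 = -13.6057 × 6²/5² = -19.5922080 eV
|E_5| = 19.5922080 eV

Convert to Joules:
KE = 19.5922080 eV × (1.602177 × 10⁻¹⁹ J/eV) = 3.1390185e-18 J

Using KE = ½mv²:
v = √(2·KE/m_e)
v = √(2 × 3.1390185e-18 J / 9.10938 × 10⁻³¹ kg)
v = 2.62523e+06 m/s

This is approximately 0.876% the speed of light.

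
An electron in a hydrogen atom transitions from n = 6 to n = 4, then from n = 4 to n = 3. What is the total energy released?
1.13381 eV

The energy levels of hydrogen are E_n = -13.6057 / n² eV.

First transition (6 → 4):
ΔE₁ = |E_4 - E_6|
ΔE₁ = |-0.85035625000 - (-0.37793611111)| = 0.47242014 eV

Second transition (4 → 3):
ΔE₂ = |E_3 - E_4|
ΔE₂ = |-1.51174444444 - (-0.85035625000)| = 0.66138819 eV

Total energy released:
E_total = ΔE₁ + ΔE₂ = 0.47242014 + 0.66138819 = 1.13381 eV

Note: This equals the direct transition 6 → 3: 1.13381 eV ✓
Energy is conserved regardless of the path taken.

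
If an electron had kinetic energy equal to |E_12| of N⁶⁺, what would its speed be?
1.27615e+06 m/s (or 0.42568% of c)

The binding energy at n = 12 for N⁶⁺ is:
E_12 = -13.6057 × 7²/12² = -4.62971736 eV
|E_12| = 4.62971736 eV

Convert to Joules:
KE = 4.62971736 eV × (1.602177 × 10⁻¹⁹ J/eV) = 7.4176267e-19 J

Using KE = ½mv²:
v = √(2·KE/m_e)
v = √(2 × 7.4176267e-19 J / 9.10938 × 10⁻³¹ kg)
v = 1.27615e+06 m/s

This is approximately 0.42568% the speed of light.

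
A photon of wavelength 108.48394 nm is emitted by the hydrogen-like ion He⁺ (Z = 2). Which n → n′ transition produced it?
n = 5 → n = 2

First, find the photon energy from the wavelength (hc = 1239.84 eV·nm):
E = hc/λ = 1239.84 eV·nm / 108.48394 nm = 11.428788 eV

The energy levels of He⁺ satisfy E_n = -13.6057 × 2² / n² eV, so an emission n_i → n_f releases
ΔE = 13.6057 × 2² × (1/n_f² − 1/n_i²) eV.

Setting ΔE equal to the photon energy:
1/n_f² − 1/n_i² = 11.428788 / (13.6057 × 2²) = 0.21000000

Since 1/n_i² must be positive, we need 1/n_f² > 0.21000000, i.e. n_f ≤ 2. For each allowed n_f, solve n_i = (1/n_f² − 0.21000000)^(−1/2) and check whether it is a whole number:
  n_f = 1: 1/n_i² = 1.00000000 − 0.21000000 = 0.79000000 → n_i = 1.125  (not an integer) ✗
  n_f = 2: 1/n_i² = 0.25000000 − 0.21000000 = 0.04000000 → n_i = 5.000  → integer, n_i = 5 ✓

Only n_f = 2 gives an integer upper level, n_i = 5.

The transition is from n = 5 to n = 2 (emission).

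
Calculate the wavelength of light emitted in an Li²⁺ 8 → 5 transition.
415.392 nm

First, find the transition energy using E_n = -13.6057 Z² / n² eV:
E_8 = -13.6057 × 3² / 8² = -1.9133016 eV
E_5 = -13.6057 × 3² / 5² = -4.8980520 eV

Photon energy: |ΔE| = |E_5 - E_8| = 2.9847504 eV

Convert to wavelength using E = hc/λ with hc = 1239.84 eV·nm:
λ = hc/E = 1239.84 eV·nm / 2.9847504 eV
λ = 415.392 nm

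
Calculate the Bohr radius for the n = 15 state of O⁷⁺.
1.488311 nm (or 14.883109 Å)

The Bohr radius formula is:
r_n = n² a₀ / Z

where a₀ = 0.052917721 nm is the Bohr radius.

For O⁷⁺ (Z = 8) at n = 15:
r_15 = 15² × 0.052917721 nm / 8
r_15 = 225 × 0.052917721 nm / 8
r_15 = 11.9064872 nm / 8
r_15 = 1.488311 nm

The electron orbits at approximately 1.488311 nm from the nucleus.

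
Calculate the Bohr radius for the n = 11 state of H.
6.403044 nm (or 64.030442 Å)

The Bohr radius formula is:
r_n = n² a₀ / Z

where a₀ = 0.052917721 nm is the Bohr radius.

For H (Z = 1) at n = 11:
r_11 = 11² × 0.052917721 nm / 1
r_11 = 121 × 0.052917721 nm / 1
r_11 = 6.4030442 nm / 1
r_11 = 6.403044 nm

The electron orbits at approximately 6.403044 nm from the nucleus.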